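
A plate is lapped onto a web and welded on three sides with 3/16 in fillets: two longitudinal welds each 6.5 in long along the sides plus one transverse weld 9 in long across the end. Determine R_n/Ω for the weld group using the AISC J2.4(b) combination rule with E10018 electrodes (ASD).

R_n/Ω ≈ 97.6 kip

E100XX → F_EXX = 100 ksi.
t_e = 0.707 × 0.1875 = 0.1326 in.
R_nwl = 0.6 × 100 × 0.1326 × 13 = 103.4 kip (longitudinal, 2 welds).
R_nwt = 0.6 × 100 × 0.1326 × 9 = 71.58 kip (transverse, base value).
(i) R_nwl + R_nwt = 175 kip; (ii) 0.85 R_nwl + 1.5 R_nwt = 195.3 kip.
R_n = max = 195.3 kip [governs: (ii)]; R_n/Ω = 97.63 kip.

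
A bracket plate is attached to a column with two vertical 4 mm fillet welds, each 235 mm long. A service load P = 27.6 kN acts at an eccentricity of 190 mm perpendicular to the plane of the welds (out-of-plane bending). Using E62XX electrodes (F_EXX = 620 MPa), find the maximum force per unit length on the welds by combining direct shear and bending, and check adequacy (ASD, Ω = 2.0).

f_max ≈ 291 N/mm; adequate

L_w = 2 × 235 = 470 mm; section modulus (unit throat) S = 2 × L²/6 = 18410 mm².
Direct shear f_v = P/L_w = 27.6×10³/470 = 58.72 N/mm.
Moment M = P × e = 27.6×10³ × 190 = 5244000 N·mm; bending f_b = M/S = 284.9 N/mm.
f_max = √(f_v² + f_b²) = √(58.72² + 284.9²) = 290.9 N/mm.
r_n/Ω = (1/2.0) × 0.6 × 620 × (0.707 × 4) = 526 N/mm → adequate.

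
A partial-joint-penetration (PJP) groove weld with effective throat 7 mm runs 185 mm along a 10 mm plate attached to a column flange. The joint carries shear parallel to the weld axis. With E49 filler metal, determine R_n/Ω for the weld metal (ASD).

E49XX → F_EXX = 490 MPa.
Effective throat (given) t_e = 7 mm.
A_we = 7 × 185 = 1295 mm².
F_nw = 0.6 F_EXX = 294 MPa.
R_n/Ω = (294 × 1295) / 2.0 × 10⁻³ = 190.4 kN.

R_n/Ω ≈ 190 kN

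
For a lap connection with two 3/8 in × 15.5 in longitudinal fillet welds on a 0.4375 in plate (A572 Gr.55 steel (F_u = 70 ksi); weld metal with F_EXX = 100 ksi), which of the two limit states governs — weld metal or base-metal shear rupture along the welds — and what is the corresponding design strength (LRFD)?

t_e = 0.707 × 0.375 = 0.2651 in; L = 31 in.
Weld metal: φR_n = 0.75 × 0.6 × 100 × 0.2651 × 31 = 369.8 kip.
Base metal (shear rupture): φR_n = 0.75 × 0.6 × 70 × 0.4375 × 31 = 427.2 kip.
Governing: weld metal.

φR_n ≈ 370 kip (weld metal governs)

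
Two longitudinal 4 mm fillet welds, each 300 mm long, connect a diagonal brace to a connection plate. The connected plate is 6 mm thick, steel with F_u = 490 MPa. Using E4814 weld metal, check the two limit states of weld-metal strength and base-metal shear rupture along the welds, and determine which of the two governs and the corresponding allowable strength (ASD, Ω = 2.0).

R_n/Ω ≈ 244 kN (weld metal governs)

E48XX → F_EXX = 480 MPa.
t_e = 0.707 × 4 = 2.828 mm; L = 600 mm.
Weld metal: R_n/Ω = (1/2.0) × 0.6 × 480 × 2.828 × 600 × 10⁻³ = 244.3 kN.
Base metal (shear rupture): R_n/Ω = (1/2.0) × 0.6 × 490 × 6 × 600 × 10⁻³ = 529.2 kN.
Governing: weld metal.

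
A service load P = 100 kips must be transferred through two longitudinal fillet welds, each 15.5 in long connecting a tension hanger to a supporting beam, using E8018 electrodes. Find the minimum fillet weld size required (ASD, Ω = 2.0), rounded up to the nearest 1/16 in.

w = 1/4 in

E80XX → F_EXX = 80 ksi.
Total weld length L = 31 in.
Required throat t_e = P × Ω / (0.6 F_EXX × L) = 100 × 2.0 / (0.6 × 80 × 31) = 0.1344 in.
Required leg w = t_e / 0.707 = 0.1901 in → use 1/4 in.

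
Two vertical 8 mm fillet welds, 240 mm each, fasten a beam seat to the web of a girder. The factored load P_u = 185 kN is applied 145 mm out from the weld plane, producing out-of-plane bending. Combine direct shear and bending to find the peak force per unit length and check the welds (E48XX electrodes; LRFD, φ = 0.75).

E48XX → F_EXX = 480 MPa.
L_w = 2 × 240 = 480 mm; section modulus (unit throat) S = 2 × L²/6 = 19200 mm².
Direct shear f_v = P/L_w = 185×10³/480 = 385.4 N/mm.
Moment M = P × e = 185×10³ × 145 = 26825000 N·mm; bending f_b = M/S = 1397 N/mm.
f_max = √(f_v² + f_b²) = √(385.4² + 1397²) = 1449 N/mm.
φr_n = 0.75 × 0.6 × 480 × (0.707 × 8) = 1222 N/mm → NOT adequate.

f_max ≈ 1450 N/mm; NOT adequate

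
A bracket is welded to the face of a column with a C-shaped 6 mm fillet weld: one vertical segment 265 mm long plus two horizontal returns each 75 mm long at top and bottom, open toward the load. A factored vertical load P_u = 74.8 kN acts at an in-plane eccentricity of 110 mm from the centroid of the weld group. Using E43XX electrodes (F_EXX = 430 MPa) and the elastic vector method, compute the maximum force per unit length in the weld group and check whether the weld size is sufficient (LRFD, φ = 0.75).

f_max ≈ 386 N/mm; adequate

Total weld length L_w = 415 mm. Treat welds as unit-width lines.
Centroid: x̄ = 2×75×37.5 / 415 = 13.55 mm from the vertical weld.
Polar moment about centroid: J = I_x + I_y = [265³/12 + 2×75×132.5²] + [265×13.55² + 2(75³/12 + 75×23.95²)] = 4389000 mm³.
Direct shear f_v = P/L_w = 74.8×10³ / 415 = 180.2 N/mm (vertical).
Torsion M = P·e = 74.8×10³ × 110 = 8228000 N·mm.
Critical point at (x, y) = (61.45, 132.5) from centroid. f_tx = M·y/J = 248.4 N/mm; f_ty = M·x/J = 115.2 N/mm.
Resultant f_max = √[f_tx² + (f_v + f_ty)²] = √[248.4² + (180.2 + 115.2)²] = 386 N/mm.
Capacity per unit length: φr_n = 0.75 × 0.6 × 430 × (0.707 × 6) = 820.8 N/mm.
386 ≤ 820.8 → adequate.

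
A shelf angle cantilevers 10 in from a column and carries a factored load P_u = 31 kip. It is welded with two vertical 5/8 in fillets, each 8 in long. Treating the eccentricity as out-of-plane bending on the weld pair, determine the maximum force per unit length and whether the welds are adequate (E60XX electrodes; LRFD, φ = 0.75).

E60XX → F_EXX = 60 ksi.
L_w = 2 × 8 = 16 in; section modulus (unit throat) S = 2 × L²/6 = 21.33 in².
Direct shear f_v = P/L_w = 31/16 = 1.938 kip/in.
Moment M = P × e = 31 × 10 = 310 kip·in; bending f_b = M/S = 14.53 kip/in.
f_max = √(f_v² + f_b²) = √(1.938² + 14.53²) = 14.66 kip/in.
φr_n = 0.75 × 0.6 × 60 × (0.707 × 0.625) = 11.93 kip/in → NOT adequate.

f_max ≈ 14.7 kip/in; NOT adequate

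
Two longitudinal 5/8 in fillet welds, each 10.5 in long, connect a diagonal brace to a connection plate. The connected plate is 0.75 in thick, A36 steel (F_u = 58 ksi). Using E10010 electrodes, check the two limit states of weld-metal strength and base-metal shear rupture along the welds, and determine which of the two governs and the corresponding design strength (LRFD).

φR_n ≈ 411 kips (base-metal shear rupture governs)

E100XX → F_EXX = 100 ksi.
t_e = 0.707 × 0.625 = 0.4419 in; L = 21 in.
Weld metal: φR_n = 0.75 × 0.6 × 100 × 0.4419 × 21 = 417.6 kips.
Base metal (shear rupture): φR_n = 0.75 × 0.6 × 58 × 0.75 × 21 = 411.1 kips.
Governing: base-metal shear rupture.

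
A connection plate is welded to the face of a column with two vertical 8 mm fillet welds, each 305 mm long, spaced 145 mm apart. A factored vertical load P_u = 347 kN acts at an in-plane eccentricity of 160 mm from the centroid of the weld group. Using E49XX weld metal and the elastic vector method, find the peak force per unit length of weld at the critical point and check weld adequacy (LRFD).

E49XX → F_EXX = 490 MPa.
Total weld length L_w = 610 mm. Treat welds as unit-width lines.
Polar moment about centroid: J = 2[d³/12 + d(b/2)²] = 2[305³/12 + 305×72.5²] = 7935000 mm³.
Direct shear f_v = P/L_w = 347×10³ / 610 = 568.9 N/mm (vertical).
Torsion M = P·e = 347×10³ × 160 = 55520000 N·mm.
Critical point at (x, y) = (72.5, 152.5) from centroid. f_tx = M·y/J = 1067 N/mm; f_ty = M·x/J = 507.3 N/mm.
Resultant f_max = √[f_tx² + (f_v + f_ty)²] = √[1067² + (568.9 + 507.3)²] = 1515 N/mm.
Capacity per unit length: φr_n = 0.75 × 0.6 × 490 × (0.707 × 8) = 1247 N/mm.
1515 > 1247 → NOT adequate.

f_max ≈ 1520 N/mm; NOT adequate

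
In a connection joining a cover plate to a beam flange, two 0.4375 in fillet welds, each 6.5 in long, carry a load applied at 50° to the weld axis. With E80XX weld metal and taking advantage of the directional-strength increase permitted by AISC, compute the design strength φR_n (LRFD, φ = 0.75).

φR_n ≈ 193 kips

E80XX → F_EXX = 80 ksi.
t_e = 0.707 × 0.4375 = 0.3093 in; A_we = 0.3093 × 13 = 4.021 in².
Directional factor: 1.0 + 0.5 sin^1.5(50°) = 1.335.
F_nw = 0.6 × 80 × 1.335 = 64.09 ksi.
φR_n = 0.75 × 64.09 × 4.021 = 193.3 kips.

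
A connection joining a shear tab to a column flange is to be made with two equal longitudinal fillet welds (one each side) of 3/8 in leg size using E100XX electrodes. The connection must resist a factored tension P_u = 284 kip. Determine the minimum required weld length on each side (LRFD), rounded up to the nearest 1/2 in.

E100XX → F_EXX = 100 ksi.
Throat t_e = 0.707 × 0.375 = 0.2651 in.
φr_n = 0.75 × 0.6 × 100 × 0.2651 = 11.93 kip/in.
L_req = P_u / φr_n = 284 / 11.93 = 23.8 in total.
Per side: 23.8 / 2 = 11.9 in.
Round up → use L = 12 in on each side.

L = 12 in on each side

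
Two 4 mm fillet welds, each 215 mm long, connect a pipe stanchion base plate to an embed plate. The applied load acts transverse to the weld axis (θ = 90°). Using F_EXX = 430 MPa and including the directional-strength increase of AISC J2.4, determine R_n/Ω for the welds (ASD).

R_n/Ω ≈ 235 kN

t_e = 0.707 × 4 = 2.828 mm; A_we = 2.828 × 430 = 1216 mm².
Directional factor: 1.0 + 0.5 sin^1.5(90°) = 1.5.
F_nw = 0.6 × 430 × 1.5 = 387 MPa.
R_n/Ω = (387 × 1216) / 2.0 × 10⁻³ = 235.3 kN.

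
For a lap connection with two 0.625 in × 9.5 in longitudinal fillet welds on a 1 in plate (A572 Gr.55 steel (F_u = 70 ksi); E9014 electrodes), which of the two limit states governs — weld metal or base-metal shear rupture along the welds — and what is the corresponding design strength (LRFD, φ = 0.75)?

φR_n ≈ 340 kips (weld metal governs)

E90XX → F_EXX = 90 ksi.
t_e = 0.707 × 0.625 = 0.4419 in; L = 19 in.
Weld metal: φR_n = 0.75 × 0.6 × 90 × 0.4419 × 19 = 340 kips.
Base metal (shear rupture): φR_n = 0.75 × 0.6 × 70 × 1 × 19 = 598.5 kips.
Governing: weld metal.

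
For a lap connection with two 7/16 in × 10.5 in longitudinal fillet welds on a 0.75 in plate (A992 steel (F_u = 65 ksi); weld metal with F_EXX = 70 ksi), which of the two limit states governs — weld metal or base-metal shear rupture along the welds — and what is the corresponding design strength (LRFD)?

φR_n ≈ 205 kips (weld metal governs)

t_e = 0.707 × 0.4375 = 0.3093 in; L = 21 in.
Weld metal: φR_n = 0.75 × 0.6 × 70 × 0.3093 × 21 = 204.6 kips.
Base metal (shear rupture): φR_n = 0.75 × 0.6 × 65 × 0.75 × 21 = 460.7 kips.
Governing: weld metal.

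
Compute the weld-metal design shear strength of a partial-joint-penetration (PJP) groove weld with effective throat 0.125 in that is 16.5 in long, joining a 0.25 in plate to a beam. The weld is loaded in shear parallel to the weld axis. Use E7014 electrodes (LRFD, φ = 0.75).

E70XX → F_EXX = 70 ksi.
Effective throat (given) t_e = 0.125 in.
A_we = 0.125 × 16.5 = 2.062 in².
F_nw = 0.6 F_EXX = 42 ksi.
φR_n = 0.75 × 42 × 2.062 = 64.97 kips.

φR_n ≈ 65 kips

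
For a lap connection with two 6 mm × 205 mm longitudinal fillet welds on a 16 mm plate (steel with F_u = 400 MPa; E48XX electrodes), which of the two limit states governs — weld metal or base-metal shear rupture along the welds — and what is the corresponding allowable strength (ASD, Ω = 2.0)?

E48XX → F_EXX = 480 MPa.
t_e = 0.707 × 6 = 4.242 mm; L = 410 mm.
Weld metal: R_n/Ω = (1/2.0) × 0.6 × 480 × 4.242 × 410 × 10⁻³ = 250.4 kN.
Base metal (shear rupture): R_n/Ω = (1/2.0) × 0.6 × 400 × 16 × 410 × 10⁻³ = 787.2 kN.
Governing: weld metal.

R_n/Ω ≈ 250 kN (weld metal governs)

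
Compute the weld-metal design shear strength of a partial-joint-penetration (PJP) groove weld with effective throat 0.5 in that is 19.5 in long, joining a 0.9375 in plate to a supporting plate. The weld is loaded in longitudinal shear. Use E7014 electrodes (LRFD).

φR_n ≈ 307 kip

E70XX → F_EXX = 70 ksi.
Effective throat (given) t_e = 0.5 in.
A_we = 0.5 × 19.5 = 9.75 in².
F_nw = 0.6 F_EXX = 42 ksi.
φR_n = 0.75 × 42 × 9.75 = 307.1 kip.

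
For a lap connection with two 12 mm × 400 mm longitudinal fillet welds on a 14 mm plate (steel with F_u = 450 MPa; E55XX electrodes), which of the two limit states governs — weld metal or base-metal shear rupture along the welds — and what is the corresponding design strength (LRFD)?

φR_n ≈ 1680 kN (weld metal governs)

E55XX → F_EXX = 550 MPa.
t_e = 0.707 × 12 = 8.484 mm; L = 800 mm.
Weld metal: φR_n = 0.75 × 0.6 × 550 × 8.484 × 800 × 10⁻³ = 1680 kN.
Base metal (shear rupture): φR_n = 0.75 × 0.6 × 450 × 14 × 800 × 10⁻³ = 2268 kN.
Governing: weld metal.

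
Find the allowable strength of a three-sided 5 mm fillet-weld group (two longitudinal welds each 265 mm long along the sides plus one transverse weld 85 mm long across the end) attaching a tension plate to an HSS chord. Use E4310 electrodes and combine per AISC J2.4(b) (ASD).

E43XX → F_EXX = 430 MPa.
t_e = 0.707 × 5 = 3.535 mm.
R_nwl = 0.6 × 430 × 3.535 × 530 × 10⁻³ = 483.4 kN (longitudinal, 2 welds).
R_nwt = 0.6 × 430 × 3.535 × 85 × 10⁻³ = 77.52 kN (transverse, base value).
(i) R_nwl + R_nwt = 560.9 kN; (ii) 0.85 R_nwl + 1.5 R_nwt = 527.2 kN.
R_n = max = 560.9 kN [governs: (i)]; R_n/Ω = 280.4 kN.

R_n/Ω ≈ 280 kN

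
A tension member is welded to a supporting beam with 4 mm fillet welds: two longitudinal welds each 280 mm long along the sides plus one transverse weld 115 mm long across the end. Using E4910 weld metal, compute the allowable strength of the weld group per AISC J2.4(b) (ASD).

E49XX → F_EXX = 490 MPa.
t_e = 0.707 × 4 = 2.828 mm.
R_nwl = 0.6 × 490 × 2.828 × 560 × 10⁻³ = 465.6 kN (longitudinal, 2 welds).
R_nwt = 0.6 × 490 × 2.828 × 115 × 10⁻³ = 95.61 kN (transverse, base value).
(i) R_nwl + R_nwt = 561.2 kN; (ii) 0.85 R_nwl + 1.5 R_nwt = 539.2 kN.
R_n = max = 561.2 kN [governs: (i)]; R_n/Ω = 280.6 kN.

R_n/Ω ≈ 281 kN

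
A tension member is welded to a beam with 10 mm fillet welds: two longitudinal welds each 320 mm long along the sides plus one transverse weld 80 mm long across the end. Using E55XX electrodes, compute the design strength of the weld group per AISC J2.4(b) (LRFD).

φR_n ≈ 1260 kN

E55XX → F_EXX = 550 MPa.
t_e = 0.707 × 10 = 7.07 mm.
R_nwl = 0.6 × 550 × 7.07 × 640 × 10⁻³ = 1493 kN (longitudinal, 2 welds).
R_nwt = 0.6 × 550 × 7.07 × 80 × 10⁻³ = 186.6 kN (transverse, base value).
(i) R_nwl + R_nwt = 1680 kN; (ii) 0.85 R_nwl + 1.5 R_nwt = 1549 kN.
R_n = max = 1680 kN [governs: (i)]; φR_n = 1260 kN.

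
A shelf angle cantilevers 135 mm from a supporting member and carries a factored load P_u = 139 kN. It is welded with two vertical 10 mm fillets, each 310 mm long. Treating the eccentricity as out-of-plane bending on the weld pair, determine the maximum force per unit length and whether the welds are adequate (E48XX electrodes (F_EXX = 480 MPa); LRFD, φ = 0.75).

L_w = 2 × 310 = 620 mm; section modulus (unit throat) S = 2 × L²/6 = 32030 mm².
Direct shear f_v = P/L_w = 139×10³/620 = 224.2 N/mm.
Moment M = P × e = 139×10³ × 135 = 18765000 N·mm; bending f_b = M/S = 585.8 N/mm.
f_max = √(f_v² + f_b²) = √(224.2² + 585.8²) = 627.2 N/mm.
φr_n = 0.75 × 0.6 × 480 × (0.707 × 10) = 1527 N/mm → adequate.

f_max ≈ 627 N/mm; adequate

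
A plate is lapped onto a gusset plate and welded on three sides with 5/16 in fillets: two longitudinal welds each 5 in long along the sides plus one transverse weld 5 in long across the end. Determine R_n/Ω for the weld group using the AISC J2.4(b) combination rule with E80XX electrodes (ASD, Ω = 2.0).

E80XX → F_EXX = 80 ksi.
t_e = 0.707 × 0.3125 = 0.2209 in.
R_nwl = 0.6 × 80 × 0.2209 × 10 = 106 kip (longitudinal, 2 welds).
R_nwt = 0.6 × 80 × 0.2209 × 5 = 53.02 kip (transverse, base value).
(i) R_nwl + R_nwt = 159.1 kip; (ii) 0.85 R_nwl + 1.5 R_nwt = 169.7 kip.
R_n = max = 169.7 kip [governs: (ii)]; R_n/Ω = 84.84 kip.

R_n/Ω ≈ 84.8 kip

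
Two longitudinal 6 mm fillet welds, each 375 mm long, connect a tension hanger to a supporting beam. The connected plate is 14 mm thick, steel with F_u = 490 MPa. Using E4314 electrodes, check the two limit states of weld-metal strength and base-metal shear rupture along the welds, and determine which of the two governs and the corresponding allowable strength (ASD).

E43XX → F_EXX = 430 MPa.
t_e = 0.707 × 6 = 4.242 mm; L = 750 mm.
Weld metal: R_n/Ω = (1/2.0) × 0.6 × 430 × 4.242 × 750 × 10⁻³ = 410.4 kN.
Base metal (shear rupture): R_n/Ω = (1/2.0) × 0.6 × 490 × 14 × 750 × 10⁻³ = 1544 kN.
Governing: weld metal.

R_n/Ω ≈ 410 kN (weld metal governs)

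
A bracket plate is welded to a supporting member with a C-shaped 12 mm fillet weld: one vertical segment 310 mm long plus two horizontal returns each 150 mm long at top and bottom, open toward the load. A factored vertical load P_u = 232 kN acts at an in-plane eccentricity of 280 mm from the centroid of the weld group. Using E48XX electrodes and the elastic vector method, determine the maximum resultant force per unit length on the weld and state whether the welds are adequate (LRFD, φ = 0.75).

E48XX → F_EXX = 480 MPa.
Total weld length L_w = 610 mm. Treat welds as unit-width lines.
Centroid: x̄ = 2×150×75 / 610 = 36.89 mm from the vertical weld.
Polar moment about centroid: J = I_x + I_y = [310³/12 + 2×150×155²] + [310×36.89² + 2(150³/12 + 150×38.11²)] = 11110000 mm³.
Direct shear f_v = P/L_w = 232×10³ / 610 = 380.3 N/mm (vertical).
Torsion M = P·e = 232×10³ × 280 = 64960000 N·mm.
Critical point at (x, y) = (113.1, 155) from centroid. f_tx = M·y/J = 906.3 N/mm; f_ty = M·x/J = 661.4 N/mm.
Resultant f_max = √[f_tx² + (f_v + f_ty)²] = √[906.3² + (380.3 + 661.4)²] = 1381 N/mm.
Capacity per unit length: φr_n = 0.75 × 0.6 × 480 × (0.707 × 12) = 1833 N/mm.
1381 ≤ 1833 → adequate.

f_max ≈ 1380 N/mm; adequate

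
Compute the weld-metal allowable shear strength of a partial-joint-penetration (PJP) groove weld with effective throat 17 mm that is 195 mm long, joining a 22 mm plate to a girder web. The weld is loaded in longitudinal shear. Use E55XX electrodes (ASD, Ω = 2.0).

E55XX → F_EXX = 550 MPa.
Effective throat (given) t_e = 17 mm.
A_we = 17 × 195 = 3315 mm².
F_nw = 0.6 F_EXX = 330 MPa.
R_n/Ω = (330 × 3315) / 2.0 × 10⁻³ = 547 kN.

R_n/Ω ≈ 547 kN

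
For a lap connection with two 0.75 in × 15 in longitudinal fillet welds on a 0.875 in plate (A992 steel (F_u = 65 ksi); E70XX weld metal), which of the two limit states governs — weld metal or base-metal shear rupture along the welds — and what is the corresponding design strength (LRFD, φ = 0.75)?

φR_n ≈ 501 kip (weld metal governs)

E70XX → F_EXX = 70 ksi.
t_e = 0.707 × 0.75 = 0.5302 in; L = 30 in.
Weld metal: φR_n = 0.75 × 0.6 × 70 × 0.5302 × 30 = 501.1 kip.
Base metal (shear rupture): φR_n = 0.75 × 0.6 × 65 × 0.875 × 30 = 767.8 kip.
Governing: weld metal.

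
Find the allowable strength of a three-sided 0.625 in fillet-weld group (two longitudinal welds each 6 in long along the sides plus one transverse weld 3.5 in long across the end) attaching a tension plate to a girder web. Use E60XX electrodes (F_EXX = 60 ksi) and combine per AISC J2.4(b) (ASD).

t_e = 0.707 × 0.625 = 0.4419 in.
R_nwl = 0.6 × 60 × 0.4419 × 12 = 190.9 kip (longitudinal, 2 welds).
R_nwt = 0.6 × 60 × 0.4419 × 3.5 = 55.68 kip (transverse, base value).
(i) R_nwl + R_nwt = 246.6 kip; (ii) 0.85 R_nwl + 1.5 R_nwt = 245.8 kip.
R_n = max = 246.6 kip [governs: (i)]; R_n/Ω = 123.3 kip.

R_n/Ω ≈ 123 kip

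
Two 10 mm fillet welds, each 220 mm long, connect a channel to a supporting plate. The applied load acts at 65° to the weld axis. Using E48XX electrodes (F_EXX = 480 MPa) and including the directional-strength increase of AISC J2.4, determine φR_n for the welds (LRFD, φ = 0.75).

t_e = 0.707 × 10 = 7.07 mm; A_we = 7.07 × 440 = 3111 mm².
Directional factor: 1.0 + 0.5 sin^1.5(65°) = 1.431.
F_nw = 0.6 × 480 × 1.431 = 412.2 MPa.
φR_n = 0.75 × 412.2 × 3111 × 10⁻³ = 961.8 kN.

φR_n ≈ 962 kN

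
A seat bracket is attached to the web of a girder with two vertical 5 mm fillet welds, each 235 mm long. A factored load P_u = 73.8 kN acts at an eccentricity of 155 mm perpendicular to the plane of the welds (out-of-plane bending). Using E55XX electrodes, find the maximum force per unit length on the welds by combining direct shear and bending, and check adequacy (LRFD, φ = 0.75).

E55XX → F_EXX = 550 MPa.
L_w = 2 × 235 = 470 mm; section modulus (unit throat) S = 2 × L²/6 = 18410 mm².
Direct shear f_v = P/L_w = 73.8×10³/470 = 157 N/mm.
Moment M = P × e = 73.8×10³ × 155 = 11439000 N·mm; bending f_b = M/S = 621.4 N/mm.
f_max = √(f_v² + f_b²) = √(157² + 621.4²) = 640.9 N/mm.
φr_n = 0.75 × 0.6 × 550 × (0.707 × 5) = 874.9 N/mm → adequate.

f_max ≈ 641 N/mm; adequate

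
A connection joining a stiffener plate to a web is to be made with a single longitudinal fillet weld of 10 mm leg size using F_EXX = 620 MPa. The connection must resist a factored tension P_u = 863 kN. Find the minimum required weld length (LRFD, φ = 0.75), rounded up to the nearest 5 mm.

Throat t_e = 0.707 × 10 = 7.07 mm.
φr_n = 0.75 × 0.6 × 620 × 7.07 × 10⁻³ = 1.973 kN/mm.
L_req = P_u / φr_n = 863 / 1.973 = 437.5 mm total.
Round up → use L = 440 mm.

L = 440 mm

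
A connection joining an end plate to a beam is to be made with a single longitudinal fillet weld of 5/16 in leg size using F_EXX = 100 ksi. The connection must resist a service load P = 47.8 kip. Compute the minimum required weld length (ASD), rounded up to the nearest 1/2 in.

Throat t_e = 0.707 × 0.3125 = 0.2209 in.
r_n/Ω = (0.6 × 100 × 0.2209) / 2.0 = 6.628 kip/in.
L_req = P / (r_n/Ω) = 47.8 / 6.628 = 7.212 in total.
Round up → use L = 7.5 in.

L = 7.5 in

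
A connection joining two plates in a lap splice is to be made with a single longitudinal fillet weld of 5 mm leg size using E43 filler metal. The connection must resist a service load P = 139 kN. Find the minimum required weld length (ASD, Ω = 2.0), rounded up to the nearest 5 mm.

L = 305 mm

E43XX → F_EXX = 430 MPa.
Throat t_e = 0.707 × 5 = 3.535 mm.
r_n/Ω = (0.6 × 430 × 3.535) / 2.0 = 456 N/mm = 0.456 kN/mm.
L_req = P / (r_n/Ω) = 139 / 0.456 = 304.8 mm total.
Round up → use L = 305 mm.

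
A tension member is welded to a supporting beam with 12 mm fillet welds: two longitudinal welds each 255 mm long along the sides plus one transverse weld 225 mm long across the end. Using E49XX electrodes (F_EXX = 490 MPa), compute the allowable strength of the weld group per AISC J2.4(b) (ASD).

t_e = 0.707 × 12 = 8.484 mm.
R_nwl = 0.6 × 490 × 8.484 × 510 × 10⁻³ = 1272 kN (longitudinal, 2 welds).
R_nwt = 0.6 × 490 × 8.484 × 225 × 10⁻³ = 561.2 kN (transverse, base value).
(i) R_nwl + R_nwt = 1833 kN; (ii) 0.85 R_nwl + 1.5 R_nwt = 1923 kN.
R_n = max = 1923 kN [governs: (ii)]; R_n/Ω = 961.6 kN.

R_n/Ω ≈ 962 kN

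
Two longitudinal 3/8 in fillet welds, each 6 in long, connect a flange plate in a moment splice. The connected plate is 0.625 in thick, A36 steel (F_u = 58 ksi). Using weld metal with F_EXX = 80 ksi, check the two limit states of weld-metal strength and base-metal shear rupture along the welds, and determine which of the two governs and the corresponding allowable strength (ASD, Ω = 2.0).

R_n/Ω ≈ 76.4 kip (weld metal governs)

t_e = 0.707 × 0.375 = 0.2651 in; L = 12 in.
Weld metal: R_n/Ω = (1/2.0) × 0.6 × 80 × 0.2651 × 12 = 76.36 kip.
Base metal (shear rupture): R_n/Ω = (1/2.0) × 0.6 × 58 × 0.625 × 12 = 130.5 kip.
Governing: weld metal.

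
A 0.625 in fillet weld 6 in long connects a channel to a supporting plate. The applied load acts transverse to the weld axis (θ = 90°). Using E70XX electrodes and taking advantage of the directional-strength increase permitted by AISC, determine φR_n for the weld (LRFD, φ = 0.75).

φR_n ≈ 125 kips

E70XX → F_EXX = 70 ksi.
t_e = 0.707 × 0.625 = 0.4419 in; A_we = 0.4419 × 6 = 2.651 in².
Directional factor: 1.0 + 0.5 sin^1.5(90°) = 1.5.
F_nw = 0.6 × 70 × 1.5 = 63 ksi.
φR_n = 0.75 × 63 × 2.651 = 125.3 kips.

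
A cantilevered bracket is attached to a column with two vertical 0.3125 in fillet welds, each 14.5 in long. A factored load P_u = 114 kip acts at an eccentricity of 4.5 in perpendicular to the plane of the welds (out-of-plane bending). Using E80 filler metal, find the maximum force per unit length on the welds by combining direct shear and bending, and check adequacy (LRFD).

E80XX → F_EXX = 80 ksi.
L_w = 2 × 14.5 = 29 in; section modulus (unit throat) S = 2 × L²/6 = 70.08 in².
Direct shear f_v = P/L_w = 114/29 = 3.931 kip/in.
Moment M = P × e = 114 × 4.5 = 513 kip·in; bending f_b = M/S = 7.32 kip/in.
f_max = √(f_v² + f_b²) = √(3.931² + 7.32²) = 8.309 kip/in.
φr_n = 0.75 × 0.6 × 80 × (0.707 × 0.3125) = 7.954 kip/in → NOT adequate.

f_max ≈ 8.31 kip/in; NOT adequate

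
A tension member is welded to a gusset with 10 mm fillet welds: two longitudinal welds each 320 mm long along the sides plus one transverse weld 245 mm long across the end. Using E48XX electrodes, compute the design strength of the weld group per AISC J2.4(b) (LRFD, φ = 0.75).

φR_n ≈ 1390 kN

E48XX → F_EXX = 480 MPa.
t_e = 0.707 × 10 = 7.07 mm.
R_nwl = 0.6 × 480 × 7.07 × 640 × 10⁻³ = 1303 kN (longitudinal, 2 welds).
R_nwt = 0.6 × 480 × 7.07 × 245 × 10⁻³ = 498.9 kN (transverse, base value).
(i) R_nwl + R_nwt = 1802 kN; (ii) 0.85 R_nwl + 1.5 R_nwt = 1856 kN.
R_n = max = 1856 kN [governs: (ii)]; φR_n = 1392 kN.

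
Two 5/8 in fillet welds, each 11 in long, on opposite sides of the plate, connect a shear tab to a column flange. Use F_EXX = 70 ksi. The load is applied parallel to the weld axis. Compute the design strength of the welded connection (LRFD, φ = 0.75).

φR_n ≈ 306 kip

Effective throat t_e = 0.707 × 0.625 = 0.4419 in.
Total length L = 22 in; A_we = 0.4419 × 22 = 9.721 in².
F_nw = 0.6 F_EXX = 0.6 × 70 = 42 ksi.
φR_n = 0.75 × 42 × 9.721 = 306.2 kip.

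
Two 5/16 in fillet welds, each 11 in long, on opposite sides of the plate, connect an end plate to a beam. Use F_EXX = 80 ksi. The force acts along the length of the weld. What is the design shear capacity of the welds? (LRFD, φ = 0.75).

Effective throat t_e = 0.707 × 0.3125 = 0.2209 in.
Total length L = 22 in; A_we = 0.2209 × 22 = 4.861 in².
F_nw = 0.6 F_EXX = 0.6 × 80 = 48 ksi.
φR_n = 0.75 × 48 × 4.861 = 175 kips.

φR_n ≈ 175 kips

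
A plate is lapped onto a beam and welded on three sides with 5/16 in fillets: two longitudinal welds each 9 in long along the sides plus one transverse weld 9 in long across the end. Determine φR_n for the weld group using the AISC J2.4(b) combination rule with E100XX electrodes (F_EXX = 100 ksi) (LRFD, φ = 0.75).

φR_n ≈ 286 kips

t_e = 0.707 × 0.3125 = 0.2209 in.
R_nwl = 0.6 × 100 × 0.2209 × 18 = 238.6 kips (longitudinal, 2 welds).
R_nwt = 0.6 × 100 × 0.2209 × 9 = 119.3 kips (transverse, base value).
(i) R_nwl + R_nwt = 357.9 kips; (ii) 0.85 R_nwl + 1.5 R_nwt = 381.8 kips.
R_n = max = 381.8 kips [governs: (ii)]; φR_n = 286.3 kips.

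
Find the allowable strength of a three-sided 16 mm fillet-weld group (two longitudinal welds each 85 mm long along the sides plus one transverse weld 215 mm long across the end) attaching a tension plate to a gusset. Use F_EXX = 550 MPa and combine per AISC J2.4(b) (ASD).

t_e = 0.707 × 16 = 11.31 mm.
R_nwl = 0.6 × 550 × 11.31 × 170 × 10⁻³ = 634.6 kN (longitudinal, 2 welds).
R_nwt = 0.6 × 550 × 11.31 × 215 × 10⁻³ = 802.6 kN (transverse, base value).
(i) R_nwl + R_nwt = 1437 kN; (ii) 0.85 R_nwl + 1.5 R_nwt = 1743 kN.
R_n = max = 1743 kN [governs: (ii)]; R_n/Ω = 871.6 kN.

R_n/Ω ≈ 872 kN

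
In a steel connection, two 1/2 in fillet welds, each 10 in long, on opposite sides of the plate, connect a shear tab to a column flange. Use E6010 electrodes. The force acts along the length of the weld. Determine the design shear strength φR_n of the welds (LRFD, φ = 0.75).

E60XX → F_EXX = 60 ksi.
Effective throat t_e = 0.707 × 0.5 = 0.3535 in.
Total length L = 20 in; A_we = 0.3535 × 20 = 7.07 in².
F_nw = 0.6 F_EXX = 0.6 × 60 = 36 ksi.
φR_n = 0.75 × 36 × 7.07 = 190.9 kips.

φR_n ≈ 191 kips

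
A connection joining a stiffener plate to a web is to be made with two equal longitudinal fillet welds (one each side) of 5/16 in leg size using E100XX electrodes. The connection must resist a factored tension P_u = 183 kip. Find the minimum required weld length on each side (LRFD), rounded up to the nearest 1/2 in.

L = 9.5 in on each side

E100XX → F_EXX = 100 ksi.
Throat t_e = 0.707 × 0.3125 = 0.2209 in.
φr_n = 0.75 × 0.6 × 100 × 0.2209 = 9.942 kip/in.
L_req = P_u / φr_n = 183 / 9.942 = 18.41 in total.
Per side: 18.41 / 2 = 9.203 in.
Round up → use L = 9.5 in on each side.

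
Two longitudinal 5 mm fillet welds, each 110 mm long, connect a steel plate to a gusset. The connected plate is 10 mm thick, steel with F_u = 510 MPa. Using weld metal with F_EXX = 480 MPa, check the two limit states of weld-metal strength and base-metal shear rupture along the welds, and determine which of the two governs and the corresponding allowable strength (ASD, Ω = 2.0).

t_e = 0.707 × 5 = 3.535 mm; L = 220 mm.
Weld metal: R_n/Ω = (1/2.0) × 0.6 × 480 × 3.535 × 220 × 10⁻³ = 112 kN.
Base metal (shear rupture): R_n/Ω = (1/2.0) × 0.6 × 510 × 10 × 220 × 10⁻³ = 336.6 kN.
Governing: weld metal.

R_n/Ω ≈ 112 kN (weld metal governs)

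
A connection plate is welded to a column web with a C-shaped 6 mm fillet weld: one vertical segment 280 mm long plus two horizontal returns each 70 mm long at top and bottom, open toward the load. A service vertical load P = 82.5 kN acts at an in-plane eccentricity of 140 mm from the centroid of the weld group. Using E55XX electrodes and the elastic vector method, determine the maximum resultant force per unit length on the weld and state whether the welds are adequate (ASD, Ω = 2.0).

f_max ≈ 480 N/mm; adequate

E55XX → F_EXX = 550 MPa.
Total weld length L_w = 420 mm. Treat welds as unit-width lines.
Centroid: x̄ = 2×70×35 / 420 = 11.67 mm from the vertical weld.
Polar moment about centroid: J = I_x + I_y = [280³/12 + 2×70×140²] + [280×11.67² + 2(70³/12 + 70×23.33²)] = 4745000 mm³.
Direct shear f_v = P/L_w = 82.5×10³ / 420 = 196.4 N/mm (vertical).
Torsion M = P·e = 82.5×10³ × 140 = 11550000 N·mm.
Critical point at (x, y) = (58.33, 140) from centroid. f_tx = M·y/J = 340.8 N/mm; f_ty = M·x/J = 142 N/mm.
Resultant f_max = √[f_tx² + (f_v + f_ty)²] = √[340.8² + (196.4 + 142)²] = 480.3 N/mm.
Capacity per unit length: r_n/Ω = (1/2.0) × 0.6 × 550 × (0.707 × 6) = 699.9 N/mm.
480.3 ≤ 699.9 → adequate.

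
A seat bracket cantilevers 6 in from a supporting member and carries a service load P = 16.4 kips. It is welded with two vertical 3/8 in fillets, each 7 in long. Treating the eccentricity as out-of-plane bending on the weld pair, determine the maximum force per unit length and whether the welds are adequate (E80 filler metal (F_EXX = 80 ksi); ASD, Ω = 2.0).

L_w = 2 × 7 = 14 in; section modulus (unit throat) S = 2 × L²/6 = 16.33 in².
Direct shear f_v = P/L_w = 16.4/14 = 1.171 kip/in.
Moment M = P × e = 16.4 × 6 = 98.4 kip·in; bending f_b = M/S = 6.024 kip/in.
f_max = √(f_v² + f_b²) = √(1.171² + 6.024²) = 6.137 kip/in.
r_n/Ω = (1/2.0) × 0.6 × 80 × (0.707 × 0.375) = 6.363 kip/in → adequate.

f_max ≈ 6.14 kip/in; adequate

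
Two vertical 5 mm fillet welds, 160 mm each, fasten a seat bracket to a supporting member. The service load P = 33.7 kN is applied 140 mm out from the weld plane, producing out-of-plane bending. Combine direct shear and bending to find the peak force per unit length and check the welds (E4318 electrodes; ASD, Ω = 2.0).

E43XX → F_EXX = 430 MPa.
L_w = 2 × 160 = 320 mm; section modulus (unit throat) S = 2 × L²/6 = 8533 mm².
Direct shear f_v = P/L_w = 33.7×10³/320 = 105.3 N/mm.
Moment M = P × e = 33.7×10³ × 140 = 4718000 N·mm; bending f_b = M/S = 552.9 N/mm.
f_max = √(f_v² + f_b²) = √(105.3² + 552.9²) = 562.8 N/mm.
r_n/Ω = (1/2.0) × 0.6 × 430 × (0.707 × 5) = 456 N/mm → NOT adequate.

f_max ≈ 563 N/mm; NOT adequate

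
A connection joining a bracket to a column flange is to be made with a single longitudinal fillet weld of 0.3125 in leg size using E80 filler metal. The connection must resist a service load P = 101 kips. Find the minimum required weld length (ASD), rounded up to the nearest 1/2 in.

L = 19.5 in

E80XX → F_EXX = 80 ksi.
Throat t_e = 0.707 × 0.3125 = 0.2209 in.
r_n/Ω = (0.6 × 80 × 0.2209) / 2.0 = 5.302 kip/in.
L_req = P / (r_n/Ω) = 101 / 5.302 = 19.05 in total.
Round up → use L = 19.5 in.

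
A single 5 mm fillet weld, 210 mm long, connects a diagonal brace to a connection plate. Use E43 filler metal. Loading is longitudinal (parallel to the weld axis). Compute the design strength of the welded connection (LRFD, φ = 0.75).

E43XX → F_EXX = 430 MPa.
Effective throat t_e = 0.707 × 5 = 3.535 mm.
Total length L = 210 mm; A_we = 3.535 × 210 = 742.3 mm².
F_nw = 0.6 F_EXX = 0.6 × 430 = 258 MPa.
φR_n = 0.75 × 258 × 742.3 × 10⁻³ = 143.6 kN.

φR_n ≈ 144 kN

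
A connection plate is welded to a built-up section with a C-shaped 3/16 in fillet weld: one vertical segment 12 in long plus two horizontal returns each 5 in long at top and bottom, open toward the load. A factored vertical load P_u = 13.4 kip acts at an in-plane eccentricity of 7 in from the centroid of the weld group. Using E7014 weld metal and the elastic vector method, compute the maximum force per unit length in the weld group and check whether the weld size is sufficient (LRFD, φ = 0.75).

f_max ≈ 1.61 kip/in; adequate

E70XX → F_EXX = 70 ksi.
Total weld length L_w = 22 in. Treat welds as unit-width lines.
Centroid: x̄ = 2×5×2.5 / 22 = 1.136 in from the vertical weld.
Polar moment about centroid: J = I_x + I_y = [12³/12 + 2×5×6²] + [12×1.136² + 2(5³/12 + 5×1.364²)] = 558.9 in³.
Direct shear f_v = P/L_w = 13.4 / 22 = 0.6091 kip/in (vertical).
Torsion M = P·e = 13.4 × 7 = 93.8 kip·in.
Critical point at (x, y) = (3.864, 6) from centroid. f_tx = M·y/J = 1.007 kip/in; f_ty = M·x/J = 0.6484 kip/in.
Resultant f_max = √[f_tx² + (f_v + f_ty)²] = √[1.007² + (0.6091 + 0.6484)²] = 1.611 kip/in.
Capacity per unit length: φr_n = 0.75 × 0.6 × 70 × (0.707 × 0.1875) = 4.176 kip/in.
1.611 ≤ 4.176 → adequate.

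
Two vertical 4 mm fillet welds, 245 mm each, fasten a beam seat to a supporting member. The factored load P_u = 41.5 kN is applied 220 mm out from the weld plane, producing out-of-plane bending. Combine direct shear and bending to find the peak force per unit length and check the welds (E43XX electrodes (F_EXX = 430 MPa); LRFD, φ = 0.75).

L_w = 2 × 245 = 490 mm; section modulus (unit throat) S = 2 × L²/6 = 20010 mm².
Direct shear f_v = P/L_w = 41.5×10³/490 = 84.69 N/mm.
Moment M = P × e = 41.5×10³ × 220 = 9130000 N·mm; bending f_b = M/S = 456.3 N/mm.
f_max = √(f_v² + f_b²) = √(84.69² + 456.3²) = 464.1 N/mm.
φr_n = 0.75 × 0.6 × 430 × (0.707 × 4) = 547.2 N/mm → adequate.

f_max ≈ 464 N/mm; adequate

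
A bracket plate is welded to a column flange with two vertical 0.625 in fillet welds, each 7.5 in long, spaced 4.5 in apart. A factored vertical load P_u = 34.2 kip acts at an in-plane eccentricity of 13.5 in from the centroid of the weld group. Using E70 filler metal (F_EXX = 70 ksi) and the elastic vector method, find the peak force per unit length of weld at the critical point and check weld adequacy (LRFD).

f_max ≈ 15.1 kip/in; NOT adequate

Total weld length L_w = 15 in. Treat welds as unit-width lines.
Polar moment about centroid: J = 2[d³/12 + d(b/2)²] = 2[7.5³/12 + 7.5×2.25²] = 146.2 in³.
Direct shear f_v = P/L_w = 34.2 / 15 = 2.28 kip/in (vertical).
Torsion M = P·e = 34.2 × 13.5 = 461.7 kip·in.
Critical point at (x, y) = (2.25, 3.75) from centroid. f_tx = M·y/J = 11.84 kip/in; f_ty = M·x/J = 7.103 kip/in.
Resultant f_max = √[f_tx² + (f_v + f_ty)²] = √[11.84² + (2.28 + 7.103)²] = 15.11 kip/in.
Capacity per unit length: φr_n = 0.75 × 0.6 × 70 × (0.707 × 0.625) = 13.92 kip/in.
15.11 > 13.92 → NOT adequate.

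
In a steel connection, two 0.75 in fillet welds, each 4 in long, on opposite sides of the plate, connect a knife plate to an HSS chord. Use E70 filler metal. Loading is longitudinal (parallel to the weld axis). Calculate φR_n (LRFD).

E70XX → F_EXX = 70 ksi.
Effective throat t_e = 0.707 × 0.75 = 0.5302 in.
Total length L = 8 in; A_we = 0.5302 × 8 = 4.242 in².
F_nw = 0.6 F_EXX = 0.6 × 70 = 42 ksi.
φR_n = 0.75 × 42 × 4.242 = 133.6 kips.

φR_n ≈ 134 kips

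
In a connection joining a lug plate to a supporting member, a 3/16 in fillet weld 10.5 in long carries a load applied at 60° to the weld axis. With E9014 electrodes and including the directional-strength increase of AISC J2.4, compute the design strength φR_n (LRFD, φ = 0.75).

E90XX → F_EXX = 90 ksi.
t_e = 0.707 × 0.1875 = 0.1326 in; A_we = 0.1326 × 10.5 = 1.392 in².
Directional factor: 1.0 + 0.5 sin^1.5(60°) = 1.403.
F_nw = 0.6 × 90 × 1.403 = 75.76 ksi.
φR_n = 0.75 × 75.76 × 1.392 = 79.09 kip.

φR_n ≈ 79.1 kip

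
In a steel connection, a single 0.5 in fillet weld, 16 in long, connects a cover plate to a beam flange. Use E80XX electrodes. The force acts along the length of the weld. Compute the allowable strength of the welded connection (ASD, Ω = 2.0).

E80XX → F_EXX = 80 ksi.
Effective throat t_e = 0.707 × 0.5 = 0.3535 in.
Total length L = 16 in; A_we = 0.3535 × 16 = 5.656 in².
F_nw = 0.6 F_EXX = 0.6 × 80 = 48 ksi.
R_n = 48 × 5.656 = 271.5 kip; R_n/Ω = 271.5/2.0 = 135.7 kip.

R_n/Ω ≈ 136 kip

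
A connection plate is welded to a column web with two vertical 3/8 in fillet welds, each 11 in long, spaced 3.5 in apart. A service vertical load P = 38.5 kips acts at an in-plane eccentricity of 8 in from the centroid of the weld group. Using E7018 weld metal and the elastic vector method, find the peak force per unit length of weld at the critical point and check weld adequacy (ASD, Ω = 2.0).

E70XX → F_EXX = 70 ksi.
Total weld length L_w = 22 in. Treat welds as unit-width lines.
Polar moment about centroid: J = 2[d³/12 + d(b/2)²] = 2[11³/12 + 11×1.75²] = 289.2 in³.
Direct shear f_v = P/L_w = 38.5 / 22 = 1.75 kip/in (vertical).
Torsion M = P·e = 38.5 × 8 = 308 kip·in.
Critical point at (x, y) = (1.75, 5.5) from centroid. f_tx = M·y/J = 5.857 kip/in; f_ty = M·x/J = 1.864 kip/in.
Resultant f_max = √[f_tx² + (f_v + f_ty)²] = √[5.857² + (1.75 + 1.864)²] = 6.882 kip/in.
Capacity per unit length: r_n/Ω = (1/2.0) × 0.6 × 70 × (0.707 × 0.375) = 5.568 kip/in.
6.882 > 5.568 → NOT adequate.

f_max ≈ 6.88 kip/in; NOT adequate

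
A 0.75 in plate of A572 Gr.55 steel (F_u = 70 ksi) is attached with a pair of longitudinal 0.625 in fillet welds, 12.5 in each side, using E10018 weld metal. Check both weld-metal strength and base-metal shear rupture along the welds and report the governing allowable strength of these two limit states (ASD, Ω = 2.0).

R_n/Ω ≈ 331 kips (weld metal governs)

E100XX → F_EXX = 100 ksi.
t_e = 0.707 × 0.625 = 0.4419 in; L = 25 in.
Weld metal: R_n/Ω = (1/2.0) × 0.6 × 100 × 0.4419 × 25 = 331.4 kips.
Base metal (shear rupture): R_n/Ω = (1/2.0) × 0.6 × 70 × 0.75 × 25 = 393.8 kips.
Governing: weld metal.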